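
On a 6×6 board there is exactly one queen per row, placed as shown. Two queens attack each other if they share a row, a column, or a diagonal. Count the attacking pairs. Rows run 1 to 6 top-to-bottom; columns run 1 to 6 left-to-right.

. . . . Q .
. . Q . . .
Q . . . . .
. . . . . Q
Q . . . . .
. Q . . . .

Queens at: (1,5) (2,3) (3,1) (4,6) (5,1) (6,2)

3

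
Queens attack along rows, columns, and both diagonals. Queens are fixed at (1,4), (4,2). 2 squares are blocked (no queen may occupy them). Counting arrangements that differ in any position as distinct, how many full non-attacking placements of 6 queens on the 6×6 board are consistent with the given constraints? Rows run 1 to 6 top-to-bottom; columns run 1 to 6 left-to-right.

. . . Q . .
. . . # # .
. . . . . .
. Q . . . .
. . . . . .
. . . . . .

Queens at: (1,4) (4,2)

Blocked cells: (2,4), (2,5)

Branch on row 2: col 1 → 1; col 6 → 0.
Sum: 1 + 0 = 1.

1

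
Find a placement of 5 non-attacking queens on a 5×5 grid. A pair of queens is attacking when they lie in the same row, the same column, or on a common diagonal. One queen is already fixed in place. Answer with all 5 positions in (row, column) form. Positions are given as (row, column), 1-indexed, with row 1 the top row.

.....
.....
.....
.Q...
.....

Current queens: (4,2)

(1,3) (2,1) (3,4) (4,2) (5,5)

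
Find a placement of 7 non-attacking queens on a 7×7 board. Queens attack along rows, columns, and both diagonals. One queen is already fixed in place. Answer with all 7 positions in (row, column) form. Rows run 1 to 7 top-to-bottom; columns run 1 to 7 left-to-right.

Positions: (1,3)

(1,3) (2,7) (3,4) (4,1) (5,5) (6,2) (7,6)

Row 2: attacked by (1,3)→{2,3,4}. Safe: 1, 5, 6, 7. Place at column 7.
Row 3: attacked by (1,3)→{1,3,5}; (2,7)→{6,7}. Safe: 2, 4. Place at column 4.
Row 4: attacked by (1,3)→{3,6}; (2,7)→{5,7}; (3,4)→{3,4,5}. Safe: 1, 2. Place at column 1.
Row 5: attacked by (1,3)→{3,7}; (2,7)→{4,7}; (3,4)→{2,4,6}; (4,1)→{1,2}. Safe: 5. Place at column 5.
Row 6: attacked by (1,3)→{3}; (2,7)→{3,7}; (3,4)→{1,4,7}; (4,1)→{1,3}; (5,5)→{4,5,6}. Safe: 2. Place at column 2.
Row 7: attacked by (1,3)→{3}; (2,7)→{2,7}; (3,4)→{4}; (4,1)→{1,4}; (5,5)→{3,5,7}; (6,2)→{1,2,3}. Safe: 6. Place at column 6.
Columns [3, 7, 4, 1, 5, 2, 6], r−c [-2, -5, -1, 3, 0, 4, 1], r+c [4, 9, 7, 5, 10, 8, 13] are all distinct, so no two queens attack.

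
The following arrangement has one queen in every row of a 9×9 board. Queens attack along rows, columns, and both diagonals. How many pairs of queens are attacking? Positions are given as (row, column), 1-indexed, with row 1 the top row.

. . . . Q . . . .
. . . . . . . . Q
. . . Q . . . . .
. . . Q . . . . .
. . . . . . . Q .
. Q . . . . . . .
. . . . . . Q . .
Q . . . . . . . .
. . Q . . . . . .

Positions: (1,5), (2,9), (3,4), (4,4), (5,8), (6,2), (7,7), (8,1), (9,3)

Same column: (3,4)–(4,4) (column 4).
Same diagonal: (4,4)–(6,2) (|4−6| = |4−2| = 2); (4,4)–(7,7) (|4−7| = |4−7| = 3).
Total attacking pairs: 3.

3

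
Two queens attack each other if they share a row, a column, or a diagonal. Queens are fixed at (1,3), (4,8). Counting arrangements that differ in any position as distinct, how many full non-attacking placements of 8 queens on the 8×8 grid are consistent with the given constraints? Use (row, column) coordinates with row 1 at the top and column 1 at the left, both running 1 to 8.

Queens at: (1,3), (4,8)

4

Branch on row 2: col 1 → 0; col 5 → 2; col 7 → 2.
Sum: 0 + 2 + 2 = 4.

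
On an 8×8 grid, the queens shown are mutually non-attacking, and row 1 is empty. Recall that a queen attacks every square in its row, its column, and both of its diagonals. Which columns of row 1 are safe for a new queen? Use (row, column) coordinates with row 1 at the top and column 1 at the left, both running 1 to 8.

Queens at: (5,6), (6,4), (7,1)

columns 3, 5, 8

(5,6) attacks row 1 at column 6 and diagonals 2.
(6,4) attacks row 1 at column 4.
(7,1) attacks row 1 at column 1 and diagonals 7.
Attacked columns: {1, 2, 4, 6, 7}. Safe: {3, 5, 8}.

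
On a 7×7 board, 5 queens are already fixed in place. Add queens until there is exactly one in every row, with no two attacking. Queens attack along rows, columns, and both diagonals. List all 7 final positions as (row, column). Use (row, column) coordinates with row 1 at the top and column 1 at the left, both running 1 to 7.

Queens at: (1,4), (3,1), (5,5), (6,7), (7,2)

Row 2: attacked by (1,4)→{3,4,5}; (3,1)→{1,2}; (5,5)→{2,5}; (6,7)→{3,7}; (7,2)→{2,7}. Safe: 6. Place at column 6.
Row 4: attacked by (1,4)→{1,4,7}; (2,6)→{4,6}; (3,1)→{1,2}; (5,5)→{4,5,6}; (6,7)→{5,7}; (7,2)→{2,5}. Safe: 3. Place at column 3.
Columns [4, 6, 1, 3, 5, 7, 2], r−c [-3, -4, 2, 1, 0, -1, 5], r+c [5, 8, 4, 7, 10, 13, 9] are all distinct, so no two queens attack.

(1,4) (2,6) (3,1) (4,3) (5,5) (6,7) (7,2)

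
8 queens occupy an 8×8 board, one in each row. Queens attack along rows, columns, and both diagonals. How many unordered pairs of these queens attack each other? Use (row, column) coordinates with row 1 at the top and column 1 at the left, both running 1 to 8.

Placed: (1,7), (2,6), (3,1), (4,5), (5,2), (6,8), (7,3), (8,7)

2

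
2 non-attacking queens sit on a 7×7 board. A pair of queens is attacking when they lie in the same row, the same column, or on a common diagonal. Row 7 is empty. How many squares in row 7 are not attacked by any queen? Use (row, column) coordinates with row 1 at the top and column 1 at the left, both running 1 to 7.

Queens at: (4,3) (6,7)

(4,3) attacks row 7 at column 3 and diagonals 6.
(6,7) attacks row 7 at column 7 and diagonals 6.
Attacked columns: {3, 6, 7}. Safe: {1, 2, 4, 5}.

4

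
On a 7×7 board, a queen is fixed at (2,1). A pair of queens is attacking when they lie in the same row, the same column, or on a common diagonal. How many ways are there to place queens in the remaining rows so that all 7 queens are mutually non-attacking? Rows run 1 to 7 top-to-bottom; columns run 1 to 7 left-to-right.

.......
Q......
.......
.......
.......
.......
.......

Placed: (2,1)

7

Branch on row 1: col 3 → 2; col 4 → 2; col 5 → 2; col 6 → 1; col 7 → 0.
Sum: 2 + 2 + 2 + 1 + 0 = 7.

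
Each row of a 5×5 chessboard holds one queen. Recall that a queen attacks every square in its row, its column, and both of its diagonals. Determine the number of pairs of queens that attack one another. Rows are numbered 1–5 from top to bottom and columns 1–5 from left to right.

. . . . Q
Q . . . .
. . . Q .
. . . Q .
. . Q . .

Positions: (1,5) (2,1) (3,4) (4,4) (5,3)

2

Same column: (3,4)–(4,4) (column 4).
Same diagonal: (4,4)–(5,3) (|4−5| = |4−3| = 1).
Total attacking pairs: 2.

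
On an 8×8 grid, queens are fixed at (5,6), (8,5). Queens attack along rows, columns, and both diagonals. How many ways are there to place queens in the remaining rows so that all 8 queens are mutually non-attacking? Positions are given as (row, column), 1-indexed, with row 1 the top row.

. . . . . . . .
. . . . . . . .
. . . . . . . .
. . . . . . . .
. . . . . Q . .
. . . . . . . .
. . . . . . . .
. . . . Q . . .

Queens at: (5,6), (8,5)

6

Branch on row 1: col 1 → 0; col 3 → 1; col 4 → 2; col 7 → 2; col 8 → 1.
Sum: 0 + 1 + 2 + 2 + 1 = 6.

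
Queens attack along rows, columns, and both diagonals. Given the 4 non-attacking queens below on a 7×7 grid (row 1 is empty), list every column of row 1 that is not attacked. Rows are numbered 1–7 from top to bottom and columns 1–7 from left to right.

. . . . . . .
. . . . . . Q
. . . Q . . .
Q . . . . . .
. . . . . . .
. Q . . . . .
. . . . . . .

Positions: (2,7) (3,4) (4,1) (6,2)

columns 3, 5

(2,7) attacks row 1 at column 7 and diagonals 6.
(3,4) attacks row 1 at column 4 and diagonals 2, 6.
(4,1) attacks row 1 at column 1 and diagonals 4.
(6,2) attacks row 1 at column 2 and diagonals 7.
Attacked columns: {1, 2, 4, 6, 7}. Safe: {3, 5}.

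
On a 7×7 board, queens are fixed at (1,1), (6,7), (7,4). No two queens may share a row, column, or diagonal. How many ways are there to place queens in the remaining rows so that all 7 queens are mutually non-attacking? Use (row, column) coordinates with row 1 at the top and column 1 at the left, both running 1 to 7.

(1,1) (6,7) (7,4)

1

Branch on row 2: col 5 → 1; col 6 → 0.
Sum: 1 + 0 = 1.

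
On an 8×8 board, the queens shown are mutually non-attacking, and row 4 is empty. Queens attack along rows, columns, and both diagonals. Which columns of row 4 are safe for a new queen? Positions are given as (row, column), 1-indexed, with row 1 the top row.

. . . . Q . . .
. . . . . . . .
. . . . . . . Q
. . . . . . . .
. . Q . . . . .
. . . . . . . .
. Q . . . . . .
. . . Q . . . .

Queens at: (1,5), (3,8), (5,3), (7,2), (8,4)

columns 1, 6

(1,5) attacks row 4 at column 5 and diagonals 2, 8.
(3,8) attacks row 4 at column 8 and diagonals 7.
(5,3) attacks row 4 at column 3 and diagonals 2, 4.
(7,2) attacks row 4 at column 2 and diagonals 5.
(8,4) attacks row 4 at column 4 and diagonals 8.
Attacked columns: {2, 3, 4, 5, 7, 8}. Safe: {1, 6}.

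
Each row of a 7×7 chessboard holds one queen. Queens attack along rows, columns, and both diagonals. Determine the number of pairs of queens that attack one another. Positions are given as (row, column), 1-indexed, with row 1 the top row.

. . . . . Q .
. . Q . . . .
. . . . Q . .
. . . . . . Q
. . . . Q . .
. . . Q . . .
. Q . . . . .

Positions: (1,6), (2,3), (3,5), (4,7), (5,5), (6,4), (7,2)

2

Same column: (3,5)–(5,5) (column 5).
Same diagonal: (5,5)–(6,4) (|5−6| = |5−4| = 1).
Total attacking pairs: 2.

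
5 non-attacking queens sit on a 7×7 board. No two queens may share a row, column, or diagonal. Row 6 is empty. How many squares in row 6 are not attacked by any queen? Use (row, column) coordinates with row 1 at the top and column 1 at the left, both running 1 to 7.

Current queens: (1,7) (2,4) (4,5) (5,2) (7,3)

1

(1,7) attacks row 6 at column 7 and diagonals 2.
(2,4) attacks row 6 at column 4.
(4,5) attacks row 6 at column 5 and diagonals 3, 7.
(5,2) attacks row 6 at column 2 and diagonals 1, 3.
(7,3) attacks row 6 at column 3 and diagonals 2, 4.
Attacked columns: {1, 2, 3, 4, 5, 7}. Safe: {6}.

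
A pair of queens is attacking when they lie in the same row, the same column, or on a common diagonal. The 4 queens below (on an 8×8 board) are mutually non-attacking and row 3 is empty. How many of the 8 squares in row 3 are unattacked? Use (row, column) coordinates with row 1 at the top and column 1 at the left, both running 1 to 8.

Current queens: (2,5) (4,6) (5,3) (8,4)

(2,5) attacks row 3 at column 5 and diagonals 4, 6.
(4,6) attacks row 3 at column 6 and diagonals 5, 7.
(5,3) attacks row 3 at column 3 and diagonals 1, 5.
(8,4) attacks row 3 at column 4.
Attacked columns: {1, 3, 4, 5, 6, 7}. Safe: {2, 8}.

2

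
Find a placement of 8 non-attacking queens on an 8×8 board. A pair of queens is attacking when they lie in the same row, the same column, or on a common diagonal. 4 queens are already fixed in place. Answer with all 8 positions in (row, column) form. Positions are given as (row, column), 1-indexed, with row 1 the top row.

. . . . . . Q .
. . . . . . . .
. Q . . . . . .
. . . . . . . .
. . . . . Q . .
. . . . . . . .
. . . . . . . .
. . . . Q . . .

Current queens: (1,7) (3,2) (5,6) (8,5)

(1,7) (2,4) (3,2) (4,8) (5,6) (6,1) (7,3) (8,5)

Row 2: attacked by (1,7)→{6,7,8}; (3,2)→{1,2,3}; (5,6)→{3,6}; (8,5)→{5}. Safe: 4. Place at column 4.
Row 4: attacked by (1,7)→{4,7}; (2,4)→{2,4,6}; (3,2)→{1,2,3}; (5,6)→{5,6,7}; (8,5)→{1,5}. Safe: 8. Place at column 8.
Row 6: attacked by (1,7)→{2,7}; (2,4)→{4,8}; (3,2)→{2,5}; (4,8)→{6,8}; (5,6)→{5,6,7}; (8,5)→{3,5,7}. Safe: 1. Place at column 1.
Row 7: attacked by (1,7)→{1,7}; (2,4)→{4}; (3,2)→{2,6}; (4,8)→{5,8}; (5,6)→{4,6,8}; (6,1)→{1,2}; (8,5)→{4,5,6}. Safe: 3. Place at column 3.
Columns [7, 4, 2, 8, 6, 1, 3, 5], r−c [-6, -2, 1, -4, -1, 5, 4, 3], r+c [8, 6, 5, 12, 11, 7, 10, 13] are all distinct, so no two queens attack.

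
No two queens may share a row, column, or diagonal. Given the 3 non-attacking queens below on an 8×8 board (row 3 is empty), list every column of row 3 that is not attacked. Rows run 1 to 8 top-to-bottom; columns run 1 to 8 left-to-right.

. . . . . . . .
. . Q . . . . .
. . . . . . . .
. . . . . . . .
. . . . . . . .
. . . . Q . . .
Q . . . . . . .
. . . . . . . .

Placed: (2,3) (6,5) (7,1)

columns 6, 7

(2,3) attacks row 3 at column 3 and diagonals 2, 4.
(6,5) attacks row 3 at column 5 and diagonals 2, 8.
(7,1) attacks row 3 at column 1 and diagonals 5.
Attacked columns: {1, 2, 3, 4, 5, 8}. Safe: {6, 7}.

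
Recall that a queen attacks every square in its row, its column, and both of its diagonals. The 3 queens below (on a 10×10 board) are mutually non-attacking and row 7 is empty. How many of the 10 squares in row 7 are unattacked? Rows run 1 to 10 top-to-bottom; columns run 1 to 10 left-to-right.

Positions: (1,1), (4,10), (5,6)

4

(1,1) attacks row 7 at column 1 and diagonals 7.
(4,10) attacks row 7 at column 10 and diagonals 7.
(5,6) attacks row 7 at column 6 and diagonals 4, 8.
Attacked columns: {1, 4, 6, 7, 8, 10}. Safe: {2, 3, 5, 9}.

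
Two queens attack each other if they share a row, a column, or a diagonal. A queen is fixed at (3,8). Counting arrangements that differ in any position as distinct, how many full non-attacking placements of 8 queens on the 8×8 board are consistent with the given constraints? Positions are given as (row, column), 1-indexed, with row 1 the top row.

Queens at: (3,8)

Branch on row 1: col 1 → 2; col 2 → 1; col 3 → 4; col 4 → 4; col 5 → 4; col 7 → 1.
Sum: 2 + 1 + 4 + 4 + 4 + 1 = 16.

16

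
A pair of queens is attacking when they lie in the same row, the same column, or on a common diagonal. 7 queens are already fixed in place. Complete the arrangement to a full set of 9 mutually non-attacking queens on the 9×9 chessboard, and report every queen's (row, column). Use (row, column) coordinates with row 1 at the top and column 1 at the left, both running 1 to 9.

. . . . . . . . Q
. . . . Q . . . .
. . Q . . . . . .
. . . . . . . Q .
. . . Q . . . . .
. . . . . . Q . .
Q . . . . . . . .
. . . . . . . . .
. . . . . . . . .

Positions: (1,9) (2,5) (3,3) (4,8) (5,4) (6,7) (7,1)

(1,9) (2,5) (3,3) (4,8) (5,4) (6,7) (7,1) (8,6) (9,2)

Row 8: attacked by (1,9)→{2,9}; (2,5)→{5}; (3,3)→{3,8}; (4,8)→{4,8}; (5,4)→{1,4,7}; (6,7)→{5,7,9}; (7,1)→{1,2}. Safe: 6. Place at column 6.
Row 9: attacked by (1,9)→{1,9}; (2,5)→{5}; (3,3)→{3,9}; (4,8)→{3,8}; (5,4)→{4,8}; (6,7)→{4,7}; (7,1)→{1,3}; (8,6)→{5,6,7}. Safe: 2. Place at column 2.
Columns [9, 5, 3, 8, 4, 7, 1, 6, 2], r−c [-8, -3, 0, -4, 1, -1, 6, 2, 7], r+c [10, 7, 6, 12, 9, 13, 8, 14, 11] are all distinct, so no two queens attack.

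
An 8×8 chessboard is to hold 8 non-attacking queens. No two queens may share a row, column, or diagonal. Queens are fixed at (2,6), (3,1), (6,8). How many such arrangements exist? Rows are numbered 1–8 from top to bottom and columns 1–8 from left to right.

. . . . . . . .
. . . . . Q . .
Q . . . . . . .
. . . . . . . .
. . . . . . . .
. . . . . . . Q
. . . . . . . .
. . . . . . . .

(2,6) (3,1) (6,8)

Branch on row 1: col 2 → 1; col 4 → 1.
Sum: 1 + 1 = 2.

2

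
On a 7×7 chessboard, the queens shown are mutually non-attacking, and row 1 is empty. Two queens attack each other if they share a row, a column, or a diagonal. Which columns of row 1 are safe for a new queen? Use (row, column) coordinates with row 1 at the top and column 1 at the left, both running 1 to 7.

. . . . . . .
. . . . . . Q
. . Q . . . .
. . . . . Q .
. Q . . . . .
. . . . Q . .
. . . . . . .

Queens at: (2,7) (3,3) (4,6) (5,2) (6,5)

(2,7) attacks row 1 at column 7 and diagonals 6.
(3,3) attacks row 1 at column 3 and diagonals 1, 5.
(4,6) attacks row 1 at column 6 and diagonals 3.
(5,2) attacks row 1 at column 2 and diagonals 6.
(6,5) attacks row 1 at column 5.
Attacked columns: {1, 2, 3, 5, 6, 7}. Safe: {4}.

columns 4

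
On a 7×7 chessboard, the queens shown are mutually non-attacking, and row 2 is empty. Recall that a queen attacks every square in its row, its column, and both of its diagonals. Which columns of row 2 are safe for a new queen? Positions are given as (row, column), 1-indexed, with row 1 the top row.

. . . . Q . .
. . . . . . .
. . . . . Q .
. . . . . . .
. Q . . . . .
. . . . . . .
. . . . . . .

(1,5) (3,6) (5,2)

columns 1, 3

(1,5) attacks row 2 at column 5 and diagonals 4, 6.
(3,6) attacks row 2 at column 6 and diagonals 5, 7.
(5,2) attacks row 2 at column 2 and diagonals 5.
Attacked columns: {2, 4, 5, 6, 7}. Safe: {1, 3}.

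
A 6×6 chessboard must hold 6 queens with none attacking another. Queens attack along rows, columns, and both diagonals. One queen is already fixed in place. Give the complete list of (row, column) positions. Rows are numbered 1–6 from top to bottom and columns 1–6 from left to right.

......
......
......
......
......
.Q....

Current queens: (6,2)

Row 1: attacked by (6,2)→{2}. Safe: 1, 3, 4, 5, 6. Place at column 5.
Row 2: attacked by (1,5)→{4,5,6}; (6,2)→{2,6}. Safe: 1, 3. Place at column 3.
Row 3: attacked by (1,5)→{3,5}; (2,3)→{2,3,4}; (6,2)→{2,5}. Safe: 1, 6. Place at column 1.
Row 4: attacked by (1,5)→{2,5}; (2,3)→{1,3,5}; (3,1)→{1,2}; (6,2)→{2,4}. Safe: 6. Place at column 6.
Row 5: attacked by (1,5)→{1,5}; (2,3)→{3,6}; (3,1)→{1,3}; (4,6)→{5,6}; (6,2)→{1,2,3}. Safe: 4. Place at column 4.
Columns [5, 3, 1, 6, 4, 2], r−c [-4, -1, 2, -2, 1, 4], r+c [6, 5, 4, 10, 9, 8] are all distinct, so no two queens attack.

(1,5) (2,3) (3,1) (4,6) (5,4) (6,2)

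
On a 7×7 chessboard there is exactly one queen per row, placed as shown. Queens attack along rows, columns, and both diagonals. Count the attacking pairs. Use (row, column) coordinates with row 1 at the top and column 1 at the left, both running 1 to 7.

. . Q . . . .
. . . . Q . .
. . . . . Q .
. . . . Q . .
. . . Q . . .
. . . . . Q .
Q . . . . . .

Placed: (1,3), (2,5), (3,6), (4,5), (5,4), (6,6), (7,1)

6

Same column: (2,5)–(4,5) (column 5); (3,6)–(6,6) (column 6).
Same diagonal: (2,5)–(3,6) (|2−3| = |5−6| = 1); (3,6)–(4,5) (|3−4| = |6−5| = 1); (3,6)–(5,4) (|3−5| = |6−4| = 2); (4,5)–(5,4) (|4−5| = |5−4| = 1).
Total attacking pairs: 6.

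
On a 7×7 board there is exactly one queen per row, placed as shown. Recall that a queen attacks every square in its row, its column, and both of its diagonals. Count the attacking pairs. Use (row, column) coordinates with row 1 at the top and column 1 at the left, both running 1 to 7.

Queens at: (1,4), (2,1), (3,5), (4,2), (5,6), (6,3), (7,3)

1

Same column: (6,3)–(7,3) (column 3).
Total attacking pairs: 1.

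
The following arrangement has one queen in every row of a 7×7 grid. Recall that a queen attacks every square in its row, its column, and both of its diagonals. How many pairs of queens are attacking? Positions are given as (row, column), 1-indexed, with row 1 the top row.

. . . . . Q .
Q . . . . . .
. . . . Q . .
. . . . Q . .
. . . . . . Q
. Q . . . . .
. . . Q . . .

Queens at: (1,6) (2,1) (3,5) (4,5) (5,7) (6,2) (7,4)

Same column: (3,5)–(4,5) (column 5).
Same diagonal: (3,5)–(5,7) (|3−5| = |5−7| = 2); (3,5)–(6,2) (|3−6| = |5−2| = 3).
Total attacking pairs: 3.

3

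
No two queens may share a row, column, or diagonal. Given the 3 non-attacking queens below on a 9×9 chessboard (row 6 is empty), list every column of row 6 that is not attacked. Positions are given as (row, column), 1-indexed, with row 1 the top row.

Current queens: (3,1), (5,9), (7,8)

columns 2, 3, 5, 6

(3,1) attacks row 6 at column 1 and diagonals 4.
(5,9) attacks row 6 at column 9 and diagonals 8.
(7,8) attacks row 6 at column 8 and diagonals 7, 9.
Attacked columns: {1, 4, 7, 8, 9}. Safe: {2, 3, 5, 6}.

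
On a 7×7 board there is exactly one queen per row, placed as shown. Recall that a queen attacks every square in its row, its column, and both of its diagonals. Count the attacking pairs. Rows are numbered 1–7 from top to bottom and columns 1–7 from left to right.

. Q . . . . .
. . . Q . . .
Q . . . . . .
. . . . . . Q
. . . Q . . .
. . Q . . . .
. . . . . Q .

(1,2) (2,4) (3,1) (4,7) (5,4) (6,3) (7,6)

Same column: (2,4)–(5,4) (column 4).
Same diagonal: (5,4)–(6,3) (|5−6| = |4−3| = 1); (5,4)–(7,6) (|5−7| = |4−6| = 2).
Total attacking pairs: 3.

3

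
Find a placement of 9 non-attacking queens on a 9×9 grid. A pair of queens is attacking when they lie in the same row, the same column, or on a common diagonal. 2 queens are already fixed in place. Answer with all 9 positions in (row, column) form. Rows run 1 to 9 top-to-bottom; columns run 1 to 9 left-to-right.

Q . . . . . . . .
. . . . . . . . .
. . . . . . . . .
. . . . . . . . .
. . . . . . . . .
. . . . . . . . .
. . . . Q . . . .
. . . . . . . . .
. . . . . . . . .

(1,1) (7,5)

(1,1) (2,3) (3,8) (4,6) (5,9) (6,2) (7,5) (8,7) (9,4)

Row 2: attacked by (1,1)→{1,2}; (7,5)→{5}. Safe: 3, 4, 6, 7, 8, 9. Place at column 3.
Row 3: attacked by (1,1)→{1,3}; (2,3)→{2,3,4}; (7,5)→{1,5,9}. Safe: 6, 7, 8. Place at column 8.
Row 4: attacked by (1,1)→{1,4}; (2,3)→{1,3,5}; (3,8)→{7,8,9}; (7,5)→{2,5,8}. Safe: 6. Place at column 6.
Row 5: attacked by (1,1)→{1,5}; (2,3)→{3,6}; (3,8)→{6,8}; (4,6)→{5,6,7}; (7,5)→{3,5,7}. Safe: 2, 4, 9. Place at column 9.
Row 6: attacked by (1,1)→{1,6}; (2,3)→{3,7}; (3,8)→{5,8}; (4,6)→{4,6,8}; (5,9)→{8,9}; (7,5)→{4,5,6}. Safe: 2. Place at column 2.
Row 8: attacked by (1,1)→{1,8}; (2,3)→{3,9}; (3,8)→{3,8}; (4,6)→{2,6}; (5,9)→{6,9}; (6,2)→{2,4}; (7,5)→{4,5,6}. Safe: 7. Place at column 7.
Row 9: attacked by (1,1)→{1,9}; (2,3)→{3}; (3,8)→{2,8}; (4,6)→{1,6}; (5,9)→{5,9}; (6,2)→{2,5}; (7,5)→{3,5,7}; (8,7)→{6,7,8}. Safe: 4. Place at column 4.
Columns [1, 3, 8, 6, 9, 2, 5, 7, 4], r−c [0, -1, -5, -2, -4, 4, 2, 1, 5], r+c [2, 5, 11, 10, 14, 8, 12, 15, 13] are all distinct, so no two queens attack.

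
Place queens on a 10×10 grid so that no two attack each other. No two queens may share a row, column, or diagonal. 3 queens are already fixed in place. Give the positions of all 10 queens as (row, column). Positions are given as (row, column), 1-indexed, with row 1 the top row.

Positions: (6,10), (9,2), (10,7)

Row 1: attacked by (6,10)→{5,10}; (9,2)→{2,10}; (10,7)→{7}. Safe: 1, 3, 4, 6, 8, 9. Place at column 3.
Row 2: attacked by (1,3)→{2,3,4}; (6,10)→{6,10}; (9,2)→{2,9}; (10,7)→{7}. Safe: 1, 5, 8. Place at column 1.
Row 3: attacked by (1,3)→{1,3,5}; (2,1)→{1,2}; (6,10)→{7,10}; (9,2)→{2,8}; (10,7)→{7}. Safe: 4, 6, 9. Place at column 6.
Row 4: attacked by (1,3)→{3,6}; (2,1)→{1,3}; (3,6)→{5,6,7}; (6,10)→{8,10}; (9,2)→{2,7}; (10,7)→{1,7}. Safe: 4, 9. Place at column 9.
Row 5: attacked by (1,3)→{3,7}; (2,1)→{1,4}; (3,6)→{4,6,8}; (4,9)→{8,9,10}; (6,10)→{9,10}; (9,2)→{2,6}; (10,7)→{2,7}. Safe: 5. Place at column 5.
Row 7: attacked by (1,3)→{3,9}; (2,1)→{1,6}; (3,6)→{2,6,10}; (4,9)→{6,9}; (5,5)→{3,5,7}; (6,10)→{9,10}; (9,2)→{2,4}; (10,7)→{4,7,10}. Safe: 8. Place at column 8.
Row 8: attacked by (1,3)→{3,10}; (2,1)→{1,7}; (3,6)→{1,6}; (4,9)→{5,9}; (5,5)→{2,5,8}; (6,10)→{8,10}; (7,8)→{7,8,9}; (9,2)→{1,2,3}; (10,7)→{5,7,9}. Safe: 4. Place at column 4.
Columns [3, 1, 6, 9, 5, 10, 8, 4, 2, 7], r−c [-2, 1, -3, -5, 0, -4, -1, 4, 7, 3], r+c [4, 3, 9, 13, 10, 16, 15, 12, 11, 17] are all distinct, so no two queens attack.

(1,3) (2,1) (3,6) (4,9) (5,5) (6,10) (7,8) (8,4) (9,2) (10,7)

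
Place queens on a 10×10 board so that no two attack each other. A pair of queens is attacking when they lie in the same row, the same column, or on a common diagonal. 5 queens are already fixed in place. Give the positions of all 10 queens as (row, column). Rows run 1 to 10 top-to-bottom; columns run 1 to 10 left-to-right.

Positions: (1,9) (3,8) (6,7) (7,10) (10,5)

(1,9) (2,2) (3,8) (4,1) (5,4) (6,7) (7,10) (8,6) (9,3) (10,5)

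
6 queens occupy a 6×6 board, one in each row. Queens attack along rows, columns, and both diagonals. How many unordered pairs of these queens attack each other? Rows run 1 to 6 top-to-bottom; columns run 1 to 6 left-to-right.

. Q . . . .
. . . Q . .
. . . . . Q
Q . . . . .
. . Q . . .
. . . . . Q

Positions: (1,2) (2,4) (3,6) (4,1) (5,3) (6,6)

1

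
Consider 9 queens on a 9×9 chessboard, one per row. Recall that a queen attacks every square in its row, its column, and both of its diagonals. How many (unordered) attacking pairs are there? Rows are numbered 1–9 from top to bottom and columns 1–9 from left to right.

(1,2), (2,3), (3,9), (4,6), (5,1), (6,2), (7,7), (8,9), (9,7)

7

Same column: (1,2)–(6,2) (column 2); (3,9)–(8,9) (column 9); (7,7)–(9,7) (column 7).
Same diagonal: (1,2)–(2,3) (|1−2| = |2−3| = 1); (1,2)–(8,9) (|1−8| = |2−9| = 7); (2,3)–(8,9) (|2−8| = |3−9| = 6); (5,1)–(6,2) (|5−6| = |1−2| = 1).
Total attacking pairs: 7.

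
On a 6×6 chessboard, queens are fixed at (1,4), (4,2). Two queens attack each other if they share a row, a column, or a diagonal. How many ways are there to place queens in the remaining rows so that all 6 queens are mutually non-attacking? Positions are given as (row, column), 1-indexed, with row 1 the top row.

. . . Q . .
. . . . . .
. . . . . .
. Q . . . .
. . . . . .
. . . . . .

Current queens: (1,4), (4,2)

1

Branch on row 2: col 1 → 1; col 6 → 0.
Sum: 1 + 0 = 1.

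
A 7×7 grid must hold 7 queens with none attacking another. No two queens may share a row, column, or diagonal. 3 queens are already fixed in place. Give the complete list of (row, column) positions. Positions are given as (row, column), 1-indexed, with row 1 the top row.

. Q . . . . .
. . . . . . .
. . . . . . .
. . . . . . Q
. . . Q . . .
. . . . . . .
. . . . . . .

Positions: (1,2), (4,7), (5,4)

Row 2: attacked by (1,2)→{1,2,3}; (4,7)→{5,7}; (5,4)→{1,4,7}. Safe: 6. Place at column 6.
Row 3: attacked by (1,2)→{2,4}; (2,6)→{5,6,7}; (4,7)→{6,7}; (5,4)→{2,4,6}. Safe: 1, 3. Place at column 3.
Row 6: attacked by (1,2)→{2,7}; (2,6)→{2,6}; (3,3)→{3,6}; (4,7)→{5,7}; (5,4)→{3,4,5}. Safe: 1. Place at column 1.
Row 7: attacked by (1,2)→{2}; (2,6)→{1,6}; (3,3)→{3,7}; (4,7)→{4,7}; (5,4)→{2,4,6}; (6,1)→{1,2}. Safe: 5. Place at column 5.
Columns [2, 6, 3, 7, 4, 1, 5], r−c [-1, -4, 0, -3, 1, 5, 2], r+c [3, 8, 6, 11, 9, 7, 12] are all distinct, so no two queens attack.

(1,2) (2,6) (3,3) (4,7) (5,4) (6,1) (7,5)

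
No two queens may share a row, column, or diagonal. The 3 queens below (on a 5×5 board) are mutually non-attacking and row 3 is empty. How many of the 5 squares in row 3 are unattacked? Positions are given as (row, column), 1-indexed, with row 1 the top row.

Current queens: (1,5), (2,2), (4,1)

1

(1,5) attacks row 3 at column 5 and diagonals 3.
(2,2) attacks row 3 at column 2 and diagonals 1, 3.
(4,1) attacks row 3 at column 1 and diagonals 2.
Attacked columns: {1, 2, 3, 5}. Safe: {4}.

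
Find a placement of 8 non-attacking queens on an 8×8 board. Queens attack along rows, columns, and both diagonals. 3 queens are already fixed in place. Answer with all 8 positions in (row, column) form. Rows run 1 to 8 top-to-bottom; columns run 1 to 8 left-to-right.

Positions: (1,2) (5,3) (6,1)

(1,2) (2,4) (3,6) (4,8) (5,3) (6,1) (7,7) (8,5)

Row 2: attacked by (1,2)→{1,2,3}; (5,3)→{3,6}; (6,1)→{1,5}. Safe: 4, 7, 8. Place at column 4.
Row 3: attacked by (1,2)→{2,4}; (2,4)→{3,4,5}; (5,3)→{1,3,5}; (6,1)→{1,4}. Safe: 6, 7, 8. Place at column 6.
Row 4: attacked by (1,2)→{2,5}; (2,4)→{2,4,6}; (3,6)→{5,6,7}; (5,3)→{2,3,4}; (6,1)→{1,3}. Safe: 8. Place at column 8.
Row 7: attacked by (1,2)→{2,8}; (2,4)→{4}; (3,6)→{2,6}; (4,8)→{5,8}; (5,3)→{1,3,5}; (6,1)→{1,2}. Safe: 7. Place at column 7.
Row 8: attacked by (1,2)→{2}; (2,4)→{4}; (3,6)→{1,6}; (4,8)→{4,8}; (5,3)→{3,6}; (6,1)→{1,3}; (7,7)→{6,7,8}. Safe: 5. Place at column 5.
Columns [2, 4, 6, 8, 3, 1, 7, 5], r−c [-1, -2, -3, -4, 2, 5, 0, 3], r+c [3, 6, 9, 12, 8, 7, 14, 13] are all distinct, so no two queens attack.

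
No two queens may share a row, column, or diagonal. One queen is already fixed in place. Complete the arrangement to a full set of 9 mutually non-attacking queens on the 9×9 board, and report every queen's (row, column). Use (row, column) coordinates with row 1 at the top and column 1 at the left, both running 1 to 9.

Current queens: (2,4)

(1,1) (2,4) (3,7) (4,9) (5,2) (6,5) (7,8) (8,6) (9,3)

Row 1: attacked by (2,4)→{3,4,5}. Safe: 1, 2, 6, 7, 8, 9. Place at column 1.
Row 3: attacked by (1,1)→{1,3}; (2,4)→{3,4,5}. Safe: 2, 6, 7, 8, 9. Place at column 7.
Row 4: attacked by (1,1)→{1,4}; (2,4)→{2,4,6}; (3,7)→{6,7,8}. Safe: 3, 5, 9. Place at column 9.
Row 5: attacked by (1,1)→{1,5}; (2,4)→{1,4,7}; (3,7)→{5,7,9}; (4,9)→{8,9}. Safe: 2, 3, 6. Place at column 2.
Row 6: attacked by (1,1)→{1,6}; (2,4)→{4,8}; (3,7)→{4,7}; (4,9)→{7,9}; (5,2)→{1,2,3}. Safe: 5. Place at column 5.
Row 7: attacked by (1,1)→{1,7}; (2,4)→{4,9}; (3,7)→{3,7}; (4,9)→{6,9}; (5,2)→{2,4}; (6,5)→{4,5,6}. Safe: 8. Place at column 8.
Row 8: attacked by (1,1)→{1,8}; (2,4)→{4}; (3,7)→{2,7}; (4,9)→{5,9}; (5,2)→{2,5}; (6,5)→{3,5,7}; (7,8)→{7,8,9}. Safe: 6. Place at column 6.
Row 9: attacked by (1,1)→{1,9}; (2,4)→{4}; (3,7)→{1,7}; (4,9)→{4,9}; (5,2)→{2,6}; (6,5)→{2,5,8}; (7,8)→{6,8}; (8,6)→{5,6,7}. Safe: 3. Place at column 3.
Columns [1, 4, 7, 9, 2, 5, 8, 6, 3], r−c [0, -2, -4, -5, 3, 1, -1, 2, 6], r+c [2, 6, 10, 13, 7, 11, 15, 14, 12] are all distinct, so no two queens attack.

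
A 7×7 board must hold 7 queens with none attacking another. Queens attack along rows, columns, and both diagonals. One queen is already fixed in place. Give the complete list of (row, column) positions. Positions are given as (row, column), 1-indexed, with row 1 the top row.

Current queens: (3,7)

(1,3) (2,5) (3,7) (4,2) (5,4) (6,6) (7,1)

Row 1: attacked by (3,7)→{5,7}. Safe: 1, 2, 3, 4, 6. Place at column 3.
Row 2: attacked by (1,3)→{2,3,4}; (3,7)→{6,7}. Safe: 1, 5. Place at column 5.
Row 4: attacked by (1,3)→{3,6}; (2,5)→{3,5,7}; (3,7)→{6,7}. Safe: 1, 2, 4. Place at column 2.
Row 5: attacked by (1,3)→{3,7}; (2,5)→{2,5}; (3,7)→{5,7}; (4,2)→{1,2,3}. Safe: 4, 6. Place at column 4.
Row 6: attacked by (1,3)→{3}; (2,5)→{1,5}; (3,7)→{4,7}; (4,2)→{2,4}; (5,4)→{3,4,5}. Safe: 6. Place at column 6.
Row 7: attacked by (1,3)→{3}; (2,5)→{5}; (3,7)→{3,7}; (4,2)→{2,5}; (5,4)→{2,4,6}; (6,6)→{5,6,7}. Safe: 1. Place at column 1.
Columns [3, 5, 7, 2, 4, 6, 1], r−c [-2, -3, -4, 2, 1, 0, 6], r+c [4, 7, 10, 6, 9, 12, 8] are all distinct, so no two queens attack.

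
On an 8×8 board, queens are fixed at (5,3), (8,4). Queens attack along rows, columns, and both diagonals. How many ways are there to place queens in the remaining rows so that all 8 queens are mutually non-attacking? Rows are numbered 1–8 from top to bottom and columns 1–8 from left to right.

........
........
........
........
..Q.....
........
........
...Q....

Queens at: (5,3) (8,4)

6

Branch on row 1: col 1 → 1; col 2 → 2; col 5 → 2; col 6 → 1; col 8 → 0.
Sum: 1 + 2 + 2 + 1 + 0 = 6.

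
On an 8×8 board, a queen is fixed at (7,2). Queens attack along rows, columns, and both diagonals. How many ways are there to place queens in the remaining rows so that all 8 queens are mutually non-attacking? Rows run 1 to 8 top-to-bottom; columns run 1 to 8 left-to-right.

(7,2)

16

Branch on row 1: col 1 → 2; col 3 → 3; col 4 → 1; col 5 → 2; col 6 → 5; col 7 → 3.
Sum: 2 + 3 + 1 + 2 + 5 + 3 = 16.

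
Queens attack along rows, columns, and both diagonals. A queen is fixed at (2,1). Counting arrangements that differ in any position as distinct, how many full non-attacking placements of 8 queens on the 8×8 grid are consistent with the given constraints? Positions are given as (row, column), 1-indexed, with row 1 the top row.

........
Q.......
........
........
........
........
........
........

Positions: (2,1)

8

Branch on row 1: col 3 → 1; col 4 → 2; col 5 → 3; col 6 → 1; col 7 → 1; col 8 → 0.
Sum: 1 + 2 + 3 + 1 + 1 + 0 = 8.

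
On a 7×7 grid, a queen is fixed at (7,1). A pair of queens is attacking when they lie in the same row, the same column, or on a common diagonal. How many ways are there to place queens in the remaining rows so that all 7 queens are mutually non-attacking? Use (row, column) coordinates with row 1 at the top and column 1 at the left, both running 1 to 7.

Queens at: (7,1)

4

Branch on row 1: col 2 → 0; col 3 → 1; col 4 → 1; col 5 → 1; col 6 → 1.
Sum: 0 + 1 + 1 + 1 + 1 = 4.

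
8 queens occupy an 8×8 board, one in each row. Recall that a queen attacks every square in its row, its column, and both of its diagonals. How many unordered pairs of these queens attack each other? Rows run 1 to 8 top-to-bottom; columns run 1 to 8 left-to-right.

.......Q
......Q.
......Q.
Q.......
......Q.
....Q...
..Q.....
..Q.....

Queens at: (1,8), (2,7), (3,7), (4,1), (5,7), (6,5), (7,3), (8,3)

7

Same column: (2,7)–(3,7) (column 7); (2,7)–(5,7) (column 7); (3,7)–(5,7) (column 7); (7,3)–(8,3) (column 3).
Same diagonal: (1,8)–(2,7) (|1−2| = |8−7| = 1); (3,7)–(7,3) (|3−7| = |7−3| = 4); (6,5)–(8,3) (|6−8| = |5−3| = 2).
Total attacking pairs: 7.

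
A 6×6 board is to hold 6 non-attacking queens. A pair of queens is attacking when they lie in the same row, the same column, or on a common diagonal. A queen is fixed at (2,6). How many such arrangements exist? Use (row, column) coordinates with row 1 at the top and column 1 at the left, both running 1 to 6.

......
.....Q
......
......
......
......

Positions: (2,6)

Branch on row 1: col 1 → 0; col 2 → 0; col 3 → 1; col 4 → 0.
Sum: 0 + 0 + 1 + 0 = 1.

1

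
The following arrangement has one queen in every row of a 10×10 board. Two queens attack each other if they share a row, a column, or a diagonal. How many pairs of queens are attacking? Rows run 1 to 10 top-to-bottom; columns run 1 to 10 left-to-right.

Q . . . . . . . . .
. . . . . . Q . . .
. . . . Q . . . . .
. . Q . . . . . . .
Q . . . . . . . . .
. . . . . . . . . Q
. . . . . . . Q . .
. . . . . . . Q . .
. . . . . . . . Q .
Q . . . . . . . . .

Same column: (1,1)–(5,1) (column 1); (1,1)–(10,1) (column 1); (5,1)–(10,1) (column 1); (7,8)–(8,8) (column 8).
Same diagonal: (1,1)–(8,8) (|1−8| = |1−8| = 7); (1,1)–(9,9) (|1−9| = |1−9| = 8); (6,10)–(8,8) (|6−8| = |10−8| = 2); (8,8)–(9,9) (|8−9| = |8−9| = 1).
Total attacking pairs: 8.

8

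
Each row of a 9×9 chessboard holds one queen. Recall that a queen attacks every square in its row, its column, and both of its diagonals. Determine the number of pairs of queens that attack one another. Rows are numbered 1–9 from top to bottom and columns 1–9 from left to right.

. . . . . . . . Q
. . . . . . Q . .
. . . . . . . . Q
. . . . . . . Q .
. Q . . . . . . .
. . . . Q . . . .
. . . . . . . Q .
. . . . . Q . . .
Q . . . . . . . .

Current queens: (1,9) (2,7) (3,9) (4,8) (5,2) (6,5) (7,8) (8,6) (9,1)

4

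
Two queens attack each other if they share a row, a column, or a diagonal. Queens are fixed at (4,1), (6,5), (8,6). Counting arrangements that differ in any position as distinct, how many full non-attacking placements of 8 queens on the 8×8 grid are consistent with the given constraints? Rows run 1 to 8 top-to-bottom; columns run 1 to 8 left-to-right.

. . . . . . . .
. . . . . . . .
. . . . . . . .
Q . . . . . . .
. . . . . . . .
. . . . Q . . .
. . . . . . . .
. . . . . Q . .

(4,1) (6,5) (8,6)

Branch on row 1: col 2 → 0; col 3 → 0; col 7 → 1; col 8 → 1.
Sum: 0 + 0 + 1 + 1 = 2.

2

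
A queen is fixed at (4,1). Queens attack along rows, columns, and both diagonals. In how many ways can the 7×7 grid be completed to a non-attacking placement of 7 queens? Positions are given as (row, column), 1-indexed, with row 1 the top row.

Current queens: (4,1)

6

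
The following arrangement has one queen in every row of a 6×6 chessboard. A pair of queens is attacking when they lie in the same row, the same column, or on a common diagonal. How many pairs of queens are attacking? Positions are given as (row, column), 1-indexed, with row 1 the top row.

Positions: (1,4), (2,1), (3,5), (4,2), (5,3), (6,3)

Same column: (5,3)–(6,3) (column 3).
Same diagonal: (3,5)–(5,3) (|3−5| = |5−3| = 2); (4,2)–(5,3) (|4−5| = |2−3| = 1).
Total attacking pairs: 3.

3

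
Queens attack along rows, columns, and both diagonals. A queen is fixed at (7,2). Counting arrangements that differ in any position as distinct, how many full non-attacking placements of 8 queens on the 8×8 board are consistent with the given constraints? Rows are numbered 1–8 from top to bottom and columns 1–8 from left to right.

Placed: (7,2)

Branch on row 1: col 1 → 2; col 3 → 3; col 4 → 1; col 5 → 2; col 6 → 5; col 7 → 3.
Sum: 2 + 3 + 1 + 2 + 5 + 3 = 16.

16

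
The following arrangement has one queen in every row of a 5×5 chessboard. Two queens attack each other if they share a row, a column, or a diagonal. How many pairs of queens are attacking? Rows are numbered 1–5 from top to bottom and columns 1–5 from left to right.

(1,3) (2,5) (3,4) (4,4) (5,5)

4

Same column: (2,5)–(5,5) (column 5); (3,4)–(4,4) (column 4).
Same diagonal: (2,5)–(3,4) (|2−3| = |5−4| = 1); (4,4)–(5,5) (|4−5| = |4−5| = 1).
Total attacking pairs: 4.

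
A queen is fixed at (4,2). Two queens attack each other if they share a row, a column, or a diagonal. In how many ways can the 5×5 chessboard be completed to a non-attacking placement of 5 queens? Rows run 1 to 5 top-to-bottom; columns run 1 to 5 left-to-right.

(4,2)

Branch on row 1: col 1 → 1; col 3 → 1; col 4 → 0.
Sum: 1 + 1 + 0 = 2.

2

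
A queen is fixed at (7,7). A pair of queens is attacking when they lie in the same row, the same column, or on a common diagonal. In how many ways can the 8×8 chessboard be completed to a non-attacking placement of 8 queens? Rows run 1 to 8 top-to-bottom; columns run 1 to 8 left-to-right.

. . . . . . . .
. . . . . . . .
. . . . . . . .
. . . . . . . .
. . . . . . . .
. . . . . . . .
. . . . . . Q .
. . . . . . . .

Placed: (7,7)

16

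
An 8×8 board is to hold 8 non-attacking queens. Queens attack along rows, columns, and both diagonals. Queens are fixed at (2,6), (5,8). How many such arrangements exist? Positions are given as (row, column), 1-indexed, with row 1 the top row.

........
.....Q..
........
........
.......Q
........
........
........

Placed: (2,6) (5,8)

Branch on row 1: col 1 → 0; col 2 → 0; col 3 → 3.
Sum: 0 + 0 + 3 = 3.

3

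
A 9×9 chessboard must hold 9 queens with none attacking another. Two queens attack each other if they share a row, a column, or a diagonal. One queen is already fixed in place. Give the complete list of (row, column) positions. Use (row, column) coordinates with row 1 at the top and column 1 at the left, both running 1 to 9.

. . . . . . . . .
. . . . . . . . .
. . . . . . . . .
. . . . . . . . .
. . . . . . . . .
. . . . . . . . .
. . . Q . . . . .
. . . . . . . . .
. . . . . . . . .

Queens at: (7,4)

(1,9) (2,2) (3,6) (4,8) (5,3) (6,1) (7,4) (8,7) (9,5)

Row 1: attacked by (7,4)→{4}. Safe: 1, 2, 3, 5, 6, 7, 8, 9. Place at column 9.
Row 2: attacked by (1,9)→{8,9}; (7,4)→{4,9}. Safe: 1, 2, 3, 5, 6, 7. Place at column 2.
Row 3: attacked by (1,9)→{7,9}; (2,2)→{1,2,3}; (7,4)→{4,8}. Safe: 5, 6. Place at column 6.
Row 4: attacked by (1,9)→{6,9}; (2,2)→{2,4}; (3,6)→{5,6,7}; (7,4)→{1,4,7}. Safe: 3, 8. Place at column 8.
Row 5: attacked by (1,9)→{5,9}; (2,2)→{2,5}; (3,6)→{4,6,8}; (4,8)→{7,8,9}; (7,4)→{2,4,6}. Safe: 1, 3. Place at column 3.
Row 6: attacked by (1,9)→{4,9}; (2,2)→{2,6}; (3,6)→{3,6,9}; (4,8)→{6,8}; (5,3)→{2,3,4}; (7,4)→{3,4,5}. Safe: 1, 7. Place at column 1.
Row 8: attacked by (1,9)→{2,9}; (2,2)→{2,8}; (3,6)→{1,6}; (4,8)→{4,8}; (5,3)→{3,6}; (6,1)→{1,3}; (7,4)→{3,4,5}. Safe: 7. Place at column 7.
Row 9: attacked by (1,9)→{1,9}; (2,2)→{2,9}; (3,6)→{6}; (4,8)→{3,8}; (5,3)→{3,7}; (6,1)→{1,4}; (7,4)→{2,4,6}; (8,7)→{6,7,8}. Safe: 5. Place at column 5.
Columns [9, 2, 6, 8, 3, 1, 4, 7, 5], r−c [-8, 0, -3, -4, 2, 5, 3, 1, 4], r+c [10, 4, 9, 12, 8, 7, 11, 15, 14] are all distinct, so no two queens attack.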